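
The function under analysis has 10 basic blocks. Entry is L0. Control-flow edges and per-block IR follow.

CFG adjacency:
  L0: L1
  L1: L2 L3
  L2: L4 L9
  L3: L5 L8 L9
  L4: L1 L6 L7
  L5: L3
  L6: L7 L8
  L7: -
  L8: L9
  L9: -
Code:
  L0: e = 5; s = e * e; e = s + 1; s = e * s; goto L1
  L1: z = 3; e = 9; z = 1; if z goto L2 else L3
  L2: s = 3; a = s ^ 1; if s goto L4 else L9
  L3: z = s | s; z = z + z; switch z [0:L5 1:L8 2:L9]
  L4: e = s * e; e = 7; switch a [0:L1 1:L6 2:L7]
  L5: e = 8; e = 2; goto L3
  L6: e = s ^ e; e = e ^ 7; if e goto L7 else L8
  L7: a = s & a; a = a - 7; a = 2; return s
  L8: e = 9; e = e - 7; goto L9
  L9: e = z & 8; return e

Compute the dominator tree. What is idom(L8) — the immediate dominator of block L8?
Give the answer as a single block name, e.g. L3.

idom tree: L1←L0 L2←L1 L3←L1 L4←L2 L5←L3 L6←L4 L7←L4 L8←L1 L9←L1
Dom∩ at merges:
  L1: preds {L0,L4}: {L0} ∩ {L0,L1,L2,L4} = {L0}; idom=L0
  L3: preds {L1,L5}: {L0,L1} ∩ {L0,L1,L3,L5} = {L0,L1}; idom=L1
  L7: preds {L4,L6}: {L0,L1,L2,L4} ∩ {L0,L1,L2,L4,L6} = {L0,L1,L2,L4}; idom=L4
  L8: preds {L3,L6}: {L0,L1,L3} ∩ {L0,L1,L2,L4,L6} = {L0,L1}; idom=L1
  L9: preds {L2,L3,L8}: {L0,L1,L2} ∩ {L0,L1,L3} ∩ {L0,L1,L8} = {L0,L1}; idom=L1

idom(L8) = L1

Answer: L1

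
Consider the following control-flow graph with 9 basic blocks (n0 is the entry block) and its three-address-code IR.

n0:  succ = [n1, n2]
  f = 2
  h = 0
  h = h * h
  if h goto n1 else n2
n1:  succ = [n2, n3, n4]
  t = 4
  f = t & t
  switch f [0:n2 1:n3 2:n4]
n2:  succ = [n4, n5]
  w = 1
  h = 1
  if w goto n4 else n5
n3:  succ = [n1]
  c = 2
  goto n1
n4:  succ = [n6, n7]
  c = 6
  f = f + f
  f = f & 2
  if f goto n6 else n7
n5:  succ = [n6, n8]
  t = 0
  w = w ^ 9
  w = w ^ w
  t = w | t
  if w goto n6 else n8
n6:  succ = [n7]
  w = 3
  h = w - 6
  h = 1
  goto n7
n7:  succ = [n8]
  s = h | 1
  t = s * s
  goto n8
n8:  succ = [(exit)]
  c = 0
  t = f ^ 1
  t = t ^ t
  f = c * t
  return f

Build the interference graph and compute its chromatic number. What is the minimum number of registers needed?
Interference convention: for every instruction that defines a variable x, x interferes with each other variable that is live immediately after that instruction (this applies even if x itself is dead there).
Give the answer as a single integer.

Block summaries:
  n0 def {f,h} use ∅
  n1 def {f,t} use ∅
  n2 def {h,w} use ∅
  n3 def {c} use ∅
  n4 def {c,f} use {f}
  n5 def {t,w} use {w}
  n6 def {h,w} use ∅
  n7 def {s,t} use {h}
  n8 def {c,f,t} use {f}

Live sets:
  n0 li=∅ lo={f,h}
  n1 li={h} lo={f,h}
  n2 li={f} lo={f,h,w}
  n3 li={h} lo={h}
  n4 li={f,h} lo={f,h}
  n5 li={f,w} lo={f}
  n6 li={f} lo={f,h}
  n7 li={f,h} lo={f}
  n8 li={f} lo=∅

Interfere edges:
  c — {f,h,t}
  f — {c,h,s,t,w}
  h — {c,f,t,w}
  s — {f}
  t — {c,f,h,w}
  w — {f,h,t}

Colouring:
  clique {c,f,h,t} ⇒ need ≥ 4
  4-colouring: R0={f}  R1={h,s}  R2={t}  R3={c,w}
  χ = 4

Answer: 4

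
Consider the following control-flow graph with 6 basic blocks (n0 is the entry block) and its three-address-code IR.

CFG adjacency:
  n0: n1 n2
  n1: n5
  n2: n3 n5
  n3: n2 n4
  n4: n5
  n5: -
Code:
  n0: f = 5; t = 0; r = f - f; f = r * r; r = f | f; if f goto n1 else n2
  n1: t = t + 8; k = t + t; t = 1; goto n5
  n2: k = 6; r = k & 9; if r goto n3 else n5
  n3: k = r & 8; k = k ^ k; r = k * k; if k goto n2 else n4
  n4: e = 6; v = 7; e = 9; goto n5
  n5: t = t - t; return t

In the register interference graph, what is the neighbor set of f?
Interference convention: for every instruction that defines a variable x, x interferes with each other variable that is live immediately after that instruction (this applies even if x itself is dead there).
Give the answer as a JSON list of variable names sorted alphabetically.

def/use:
  n0 def {f,r,t} use ∅
  n1 def {k,t} use {t}
  n2 def {k,r} use ∅
  n3 def {k,r} use {r}
  n4 def {e,v} use ∅
  n5 def {t} use {t}

Backward fixpoint:
  n0: in=∅ out={t}
  n1: in={t} out={t}
  n2: in={t} out={r,t}
  n3: in={r,t} out={t}
  n4: in={t} out={t}
  n5: in={t} out=∅

Interference:
  e — {t}
  f — {r,t}
  k — {r,t}
  r — {f,k,t}
  t — {e,f,k,r,v}
  v — {t}

N(f) = ["r", "t"]

Answer: ["r", "t"]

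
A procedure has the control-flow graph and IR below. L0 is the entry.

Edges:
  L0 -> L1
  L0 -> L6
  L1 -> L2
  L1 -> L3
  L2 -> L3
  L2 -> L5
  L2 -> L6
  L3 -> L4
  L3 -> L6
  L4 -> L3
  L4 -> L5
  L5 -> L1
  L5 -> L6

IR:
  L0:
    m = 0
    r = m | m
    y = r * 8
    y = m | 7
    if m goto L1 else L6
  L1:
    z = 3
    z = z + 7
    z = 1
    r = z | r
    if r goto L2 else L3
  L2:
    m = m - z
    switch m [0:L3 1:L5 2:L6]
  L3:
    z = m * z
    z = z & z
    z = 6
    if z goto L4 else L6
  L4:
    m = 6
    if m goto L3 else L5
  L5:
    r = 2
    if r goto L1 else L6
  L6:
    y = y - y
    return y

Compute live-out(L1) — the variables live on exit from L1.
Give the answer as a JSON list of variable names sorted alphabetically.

Answer: ["m", "y", "z"]

Analysis:
Per-block:
  L0: def={m,r,y} ue=∅
  L1: def={r,z} ue={r}
  L2: def={m} ue={m,z}
  L3: def={z} ue={m,z}
  L4: def={m} ue=∅
  L5: def={r} ue=∅
  L6: def={y} ue={y}

Liveness:
  L0: in=∅ out={m,r,y}
  L1: in={m,r,y} out={m,y,z}
  L2: in={m,y,z} out={m,y,z}
  L3: in={m,y,z} out={y,z}
  L4: in={y,z} out={m,y,z}
  L5: in={m,y} out={m,r,y}
  L6: in={y} out=∅

live-out(L1) = ["m", "y", "z"]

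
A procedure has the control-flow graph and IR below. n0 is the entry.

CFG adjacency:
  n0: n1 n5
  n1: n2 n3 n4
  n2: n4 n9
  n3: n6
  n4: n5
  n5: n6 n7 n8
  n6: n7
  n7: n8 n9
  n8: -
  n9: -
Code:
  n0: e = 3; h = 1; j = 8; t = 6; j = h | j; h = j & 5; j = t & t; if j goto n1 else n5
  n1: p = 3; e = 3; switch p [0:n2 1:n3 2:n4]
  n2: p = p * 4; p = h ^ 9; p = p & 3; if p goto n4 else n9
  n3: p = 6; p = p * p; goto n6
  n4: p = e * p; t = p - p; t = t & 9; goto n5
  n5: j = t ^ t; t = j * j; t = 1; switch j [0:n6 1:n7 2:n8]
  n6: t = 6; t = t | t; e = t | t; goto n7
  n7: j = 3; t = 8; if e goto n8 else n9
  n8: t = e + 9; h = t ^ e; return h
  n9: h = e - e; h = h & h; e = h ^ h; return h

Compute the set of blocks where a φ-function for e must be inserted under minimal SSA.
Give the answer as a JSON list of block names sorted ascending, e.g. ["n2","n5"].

Answer: ["n5", "n6", "n7", "n8", "n9"]

Derivation:
idom tree: n1←n0 n2←n1 n3←n1 n4←n1 n5←n0 n6←n0 n7←n0 n8←n0 n9←n0
Join-block Dom:
  n4: preds {n1,n2}: {n0,n1} ∩ {n0,n1,n2} = {n0,n1}; idom=n1
  n5: preds {n0,n4}: {n0} ∩ {n0,n1,n4} = {n0}; idom=n0
  n6: preds {n3,n5}: {n0,n1,n3} ∩ {n0,n5} = {n0}; idom=n0
  n7: preds {n5,n6}: {n0,n5} ∩ {n0,n6} = {n0}; idom=n0
  n8: preds {n5,n7}: {n0,n5} ∩ {n0,n7} = {n0}; idom=n0
  n9: preds {n2,n7}: {n0,n1,n2} ∩ {n0,n7} = {n0}; idom=n0

DF derivation:
  join n4 pred n1: · stop@n1
  join n4 pred n2: n2 stop@n1
  join n5 pred n0: · stop@n0
  join n5 pred n4: n4→n1 stop@n0
  join n6 pred n3: n3→n1 stop@n0
  join n6 pred n5: n5 stop@n0
  join n7 pred n5: n5 stop@n0
  join n7 pred n6: n6 stop@n0
  join n8 pred n5: n5 stop@n0
  join n8 pred n7: n7 stop@n0
  join n9 pred n2: n2→n1 stop@n0
  join n9 pred n7: n7 stop@n0
  n0 → ∅
  n1 → {n5,n6,n9}
  n2 → {n4,n9}
  n3 → {n6}
  n4 → {n5}
  n5 → {n6,n7,n8}
  n6 → {n7}
  n7 → {n8,n9}
  n8 → ∅
  n9 → ∅

φ for e: defs {n0,n1,n6,n9}
  DF⁺ = {n5,n6,n7,n8,n9}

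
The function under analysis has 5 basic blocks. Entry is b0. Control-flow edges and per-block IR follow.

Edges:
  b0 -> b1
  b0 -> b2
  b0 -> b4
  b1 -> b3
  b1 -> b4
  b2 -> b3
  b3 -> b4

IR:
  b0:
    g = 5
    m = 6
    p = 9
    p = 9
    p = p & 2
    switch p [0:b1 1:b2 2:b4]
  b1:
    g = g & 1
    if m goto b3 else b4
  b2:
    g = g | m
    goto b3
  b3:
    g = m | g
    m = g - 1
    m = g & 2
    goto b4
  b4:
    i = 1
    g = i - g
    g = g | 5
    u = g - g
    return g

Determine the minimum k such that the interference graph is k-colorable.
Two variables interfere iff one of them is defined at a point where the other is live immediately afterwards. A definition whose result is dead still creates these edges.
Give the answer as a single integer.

Answer: 3

Analysis:
def/use:
  b0 def {g,m,p} use ∅
  b1 def {g} use {g,m}
  b2 def {g} use {g,m}
  b3 def {g,m} use {g,m}
  b4 def {g,i,u} use {g}

Liveness:
  b0: in=∅ out={g,m}
  b1: in={g,m} out={g,m}
  b2: in={g,m} out={g,m}
  b3: in={g,m} out={g}
  b4: in={g} out=∅

Interfere edges:
  g: {i,m,p,u}
  i: {g}
  m: {g,p}
  p: {g,m}
  u: {g}

Colouring:
  clique {g,m,p} ⇒ need ≥ 3
  3-colouring: c0={g}  c1={i,m,u}  c2={p}
  χ = 3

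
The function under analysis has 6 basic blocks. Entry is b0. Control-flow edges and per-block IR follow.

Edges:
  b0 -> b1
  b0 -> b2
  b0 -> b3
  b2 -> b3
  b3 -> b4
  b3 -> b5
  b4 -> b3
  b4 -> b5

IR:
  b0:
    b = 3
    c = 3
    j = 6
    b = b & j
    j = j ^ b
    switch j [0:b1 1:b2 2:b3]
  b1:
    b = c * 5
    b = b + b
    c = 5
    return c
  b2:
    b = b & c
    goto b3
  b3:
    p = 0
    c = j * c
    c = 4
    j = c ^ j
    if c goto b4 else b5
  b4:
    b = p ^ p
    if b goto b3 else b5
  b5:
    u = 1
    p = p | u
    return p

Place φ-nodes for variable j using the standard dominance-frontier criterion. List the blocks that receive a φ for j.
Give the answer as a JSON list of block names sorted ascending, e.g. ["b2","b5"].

Answer: ["b3"]

Working:
idom tree: b1←b0 b2←b0 b3←b0 b4←b3 b5←b3
Dom∩ at merges:
  b3: preds {b0,b2,b4}: {b0} ∩ {b0,b2} ∩ {b0,b3,b4} = {b0}; idom=b0
  b5: preds {b3,b4}: {b0,b3} ∩ {b0,b3,b4} = {b0,b3}; idom=b3

Frontier:
  join b3 pred b0: · stop@b0
  join b3 pred b2: b2 stop@b0
  join b3 pred b4: b4→b3 stop@b0
  join b5 pred b3: · stop@b3
  join b5 pred b4: b4 stop@b3
  DF(b0)=∅
  DF(b1)=∅
  DF(b2)={b3}
  DF(b3)={b3}
  DF(b4)={b3,b5}
  DF(b5)=∅

φ for j: defs {b0,b3}
  DF⁺ = {b3}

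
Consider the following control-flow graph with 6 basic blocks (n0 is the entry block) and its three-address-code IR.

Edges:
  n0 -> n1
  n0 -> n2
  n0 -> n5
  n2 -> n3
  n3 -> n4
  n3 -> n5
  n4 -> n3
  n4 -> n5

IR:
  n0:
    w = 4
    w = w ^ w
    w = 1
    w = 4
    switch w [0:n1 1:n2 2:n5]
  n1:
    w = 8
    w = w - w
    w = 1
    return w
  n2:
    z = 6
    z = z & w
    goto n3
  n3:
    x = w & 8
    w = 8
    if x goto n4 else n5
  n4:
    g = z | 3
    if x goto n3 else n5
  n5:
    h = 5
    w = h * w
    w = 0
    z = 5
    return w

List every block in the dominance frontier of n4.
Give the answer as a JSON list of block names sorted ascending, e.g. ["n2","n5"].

idom tree: n1←n0 n2←n0 n3←n2 n4←n3 n5←n0
Join-block Dom:
  n3: preds {n2,n4}: {n0,n2} ∩ {n0,n2,n3,n4} = {n0,n2}; idom=n2
  n5: preds {n0,n3,n4}: {n0} ∩ {n0,n2,n3} ∩ {n0,n2,n3,n4} = {n0}; idom=n0

Frontier:
  n3←n2: walk · to n2
  n3←n4: walk n4→n3 to n2
  n5←n0: walk · to n0
  n5←n3: walk n3→n2 to n0
  n5←n4: walk n4→n3→n2 to n0
  n0: DF=∅
  n1: DF=∅
  n2: DF={n5}
  n3: DF={n3,n5}
  n4: DF={n3,n5}
  n5: DF=∅

DF(n4) = ["n3", "n5"]

Answer: ["n3", "n5"]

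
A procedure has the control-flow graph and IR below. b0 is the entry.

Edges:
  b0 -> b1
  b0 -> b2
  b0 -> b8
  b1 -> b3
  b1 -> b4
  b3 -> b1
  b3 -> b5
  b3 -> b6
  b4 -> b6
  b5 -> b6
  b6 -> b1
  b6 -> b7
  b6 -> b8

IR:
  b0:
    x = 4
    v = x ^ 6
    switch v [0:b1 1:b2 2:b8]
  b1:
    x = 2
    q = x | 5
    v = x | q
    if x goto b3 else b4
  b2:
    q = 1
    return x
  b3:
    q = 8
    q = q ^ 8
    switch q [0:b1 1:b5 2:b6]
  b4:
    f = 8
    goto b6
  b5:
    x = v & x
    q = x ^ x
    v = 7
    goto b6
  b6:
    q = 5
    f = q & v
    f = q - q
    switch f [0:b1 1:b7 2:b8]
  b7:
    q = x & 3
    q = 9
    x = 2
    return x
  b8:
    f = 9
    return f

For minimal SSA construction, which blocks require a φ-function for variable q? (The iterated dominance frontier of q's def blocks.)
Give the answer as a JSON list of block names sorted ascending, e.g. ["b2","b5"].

Answer: ["b1", "b6", "b8"]

Working:
idom tree: b1←b0 b2←b0 b3←b1 b4←b1 b5←b3 b6←b1 b7←b6 b8←b0
Join-block Dom:
  b1: preds {b0,b3,b6}: {b0} ∩ {b0,b1,b3} ∩ {b0,b1,b6} = {b0}; idom=b0
  b6: preds {b3,b4,b5}: {b0,b1,b3} ∩ {b0,b1,b4} ∩ {b0,b1,b3,b5} = {b0,b1}; idom=b1
  b8: preds {b0,b6}: {b0} ∩ {b0,b1,b6} = {b0}; idom=b0

Frontier:
  join b1 pred b0: · stop@b0
  join b1 pred b3: b3→b1 stop@b0
  join b1 pred b6: b6→b1 stop@b0
  join b6 pred b3: b3 stop@b1
  join b6 pred b4: b4 stop@b1
  join b6 pred b5: b5→b3 stop@b1
  join b8 pred b0: · stop@b0
  join b8 pred b6: b6→b1 stop@b0
  DF(b0)=∅
  DF(b1)={b1,b8}
  DF(b2)=∅
  DF(b3)={b1,b6}
  DF(b4)={b6}
  DF(b5)={b6}
  DF(b6)={b1,b8}
  DF(b7)=∅
  DF(b8)=∅

φ for q: defs {b1,b2,b3,b5,b6,b7}
  DF⁺ = {b1,b6,b8}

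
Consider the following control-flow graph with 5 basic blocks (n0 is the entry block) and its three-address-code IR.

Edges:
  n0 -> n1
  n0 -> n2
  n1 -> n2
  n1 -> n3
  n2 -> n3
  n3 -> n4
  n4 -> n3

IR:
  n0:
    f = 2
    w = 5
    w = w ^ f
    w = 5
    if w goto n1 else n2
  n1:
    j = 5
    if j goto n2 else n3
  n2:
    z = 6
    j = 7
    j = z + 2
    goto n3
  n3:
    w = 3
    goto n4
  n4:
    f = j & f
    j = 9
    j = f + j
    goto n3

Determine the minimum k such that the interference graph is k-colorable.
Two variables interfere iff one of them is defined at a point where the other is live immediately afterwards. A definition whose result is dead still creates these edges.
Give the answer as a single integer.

Answer: 3

Derivation:
Block summaries:
  n0 def {f,w} use ∅
  n1 def {j} use ∅
  n2 def {j,z} use ∅
  n3 def {w} use ∅
  n4 def {f,j} use {f,j}

Backward fixpoint:
  n0 li=∅ lo={f}
  n1 li={f} lo={f,j}
  n2 li={f} lo={f,j}
  n3 li={f,j} lo={f,j}
  n4 li={f,j} lo={f,j}

Conflict graph:
  f — {j,w,z}
  j — {f,w,z}
  w — {f,j}
  z — {f,j}

Registers:
  {f,j,w} pairwise interfere (3-clique) ⇒ χ ≥ 3
  3-colouring: c0={f}  c1={j}  c2={w,z}
  χ = 3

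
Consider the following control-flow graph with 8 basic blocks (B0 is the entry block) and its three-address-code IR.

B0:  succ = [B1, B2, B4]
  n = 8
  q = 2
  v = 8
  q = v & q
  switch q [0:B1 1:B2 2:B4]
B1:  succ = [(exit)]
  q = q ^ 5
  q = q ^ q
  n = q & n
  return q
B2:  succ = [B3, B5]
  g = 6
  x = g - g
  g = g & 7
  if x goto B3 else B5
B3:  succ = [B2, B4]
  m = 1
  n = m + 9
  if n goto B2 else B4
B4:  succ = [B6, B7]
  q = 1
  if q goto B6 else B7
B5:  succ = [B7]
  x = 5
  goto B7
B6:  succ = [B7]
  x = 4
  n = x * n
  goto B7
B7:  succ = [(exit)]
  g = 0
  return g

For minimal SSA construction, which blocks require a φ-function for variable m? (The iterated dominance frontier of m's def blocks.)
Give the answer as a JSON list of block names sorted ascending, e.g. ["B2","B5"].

Answer: ["B2", "B4", "B7"]

Derivation:
idom tree: B1←B0 B2←B0 B3←B2 B4←B0 B5←B2 B6←B4 B7←B0
Dom∩ at merges:
  B2: preds {B0,B3}: {B0} ∩ {B0,B2,B3} = {B0}; idom=B0
  B4: preds {B0,B3}: {B0} ∩ {B0,B2,B3} = {B0}; idom=B0
  B7: preds {B4,B5,B6}: {B0,B4} ∩ {B0,B2,B5} ∩ {B0,B4,B6} = {B0}; idom=B0

DF walk-up:
  B2←B0: walk · to B0
  B2←B3: walk B3→B2 to B0
  B4←B0: walk · to B0
  B4←B3: walk B3→B2 to B0
  B7←B4: walk B4 to B0
  B7←B5: walk B5→B2 to B0
  B7←B6: walk B6→B4 to B0
  B0 → ∅
  B1 → ∅
  B2 → {B2,B4,B7}
  B3 → {B2,B4}
  B4 → {B7}
  B5 → {B7}
  B6 → {B7}
  B7 → ∅

φ for m: defs {B3}
  DF⁺ = {B2,B4,B7}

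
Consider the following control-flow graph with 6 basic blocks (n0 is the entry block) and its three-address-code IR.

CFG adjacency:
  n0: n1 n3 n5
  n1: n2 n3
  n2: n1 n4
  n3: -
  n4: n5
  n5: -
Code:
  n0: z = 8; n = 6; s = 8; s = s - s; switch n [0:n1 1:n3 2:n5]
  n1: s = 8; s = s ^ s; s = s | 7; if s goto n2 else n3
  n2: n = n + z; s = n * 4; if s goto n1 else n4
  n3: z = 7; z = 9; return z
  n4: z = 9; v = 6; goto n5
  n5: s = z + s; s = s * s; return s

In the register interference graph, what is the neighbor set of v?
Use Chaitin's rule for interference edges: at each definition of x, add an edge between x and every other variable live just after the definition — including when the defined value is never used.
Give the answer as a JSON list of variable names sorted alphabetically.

Answer: ["s", "z"]

Working:
Block summaries:
  n0 def {n,s,z} use ∅
  n1 def {s} use ∅
  n2 def {n,s} use {n,z}
  n3 def {z} use ∅
  n4 def {v,z} use ∅
  n5 def {s} use {s,z}

Backward fixpoint:
  live n0: ∅→{n,s,z}
  live n1: {n,z}→{n,z}
  live n2: {n,z}→{n,s,z}
  live n3: ∅→∅
  live n4: {s}→{s,z}
  live n5: {s,z}→∅

Interference:
  n — {s,z}
  s — {n,v,z}
  v — {s,z}
  z — {n,s,v}

N(v) = ["s", "z"]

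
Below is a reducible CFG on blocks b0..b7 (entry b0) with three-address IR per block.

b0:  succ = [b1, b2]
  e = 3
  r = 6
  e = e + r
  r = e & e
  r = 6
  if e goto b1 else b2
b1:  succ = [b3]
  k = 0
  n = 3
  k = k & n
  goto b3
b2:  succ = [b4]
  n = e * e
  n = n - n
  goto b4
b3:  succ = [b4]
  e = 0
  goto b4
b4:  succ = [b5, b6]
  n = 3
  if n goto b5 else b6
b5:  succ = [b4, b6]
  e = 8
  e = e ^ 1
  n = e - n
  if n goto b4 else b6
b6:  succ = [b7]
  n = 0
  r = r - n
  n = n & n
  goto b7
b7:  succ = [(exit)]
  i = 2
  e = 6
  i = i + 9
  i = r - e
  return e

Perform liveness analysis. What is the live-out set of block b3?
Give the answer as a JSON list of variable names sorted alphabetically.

def/use:
  b0 def {e,r} use ∅
  b1 def {k,n} use ∅
  b2 def {n} use {e}
  b3 def {e} use ∅
  b4 def {n} use ∅
  b5 def {e,n} use {n}
  b6 def {n,r} use {r}
  b7 def {e,i} use {r}

Backward fixpoint:
  live b0: ∅→{e,r}
  live b1: {r}→{r}
  live b2: {e,r}→{r}
  live b3: {r}→{r}
  live b4: {r}→{n,r}
  live b5: {n,r}→{r}
  live b6: {r}→{r}
  live b7: {r}→∅

live-out(b3) = ["r"]

Answer: ["r"]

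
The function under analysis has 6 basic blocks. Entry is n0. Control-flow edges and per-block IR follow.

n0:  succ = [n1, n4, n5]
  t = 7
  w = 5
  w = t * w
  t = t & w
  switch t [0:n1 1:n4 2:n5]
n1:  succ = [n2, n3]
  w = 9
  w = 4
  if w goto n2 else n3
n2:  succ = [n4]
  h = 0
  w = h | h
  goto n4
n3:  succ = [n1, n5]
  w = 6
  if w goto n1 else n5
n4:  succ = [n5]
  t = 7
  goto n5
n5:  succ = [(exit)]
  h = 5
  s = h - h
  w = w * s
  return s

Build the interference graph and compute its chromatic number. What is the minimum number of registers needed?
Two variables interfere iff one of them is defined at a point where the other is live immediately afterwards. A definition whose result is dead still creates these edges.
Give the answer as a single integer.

Answer: 2

Analysis:
Block summaries:
  n0: {t,w} / ∅
  n1: {w} / ∅
  n2: {h,w} / ∅
  n3: {w} / ∅
  n4: {t} / ∅
  n5: {h,s,w} / {w}

Liveness:
  n0: in=∅ out={w}
  n1: in=∅ out=∅
  n2: in=∅ out={w}
  n3: in=∅ out={w}
  n4: in={w} out={w}
  n5: in={w} out=∅

Interfere edges:
  h↔{w}
  s↔{w}
  t↔{w}
  w↔{h,s,t}

Colouring:
  {h,w} pairwise interfere (2-clique) ⇒ χ ≥ 2
  assign h→R1 s→R1 t→R1 w→R0 — no edge inside a register ⇒ χ ≤ 2
  χ = 2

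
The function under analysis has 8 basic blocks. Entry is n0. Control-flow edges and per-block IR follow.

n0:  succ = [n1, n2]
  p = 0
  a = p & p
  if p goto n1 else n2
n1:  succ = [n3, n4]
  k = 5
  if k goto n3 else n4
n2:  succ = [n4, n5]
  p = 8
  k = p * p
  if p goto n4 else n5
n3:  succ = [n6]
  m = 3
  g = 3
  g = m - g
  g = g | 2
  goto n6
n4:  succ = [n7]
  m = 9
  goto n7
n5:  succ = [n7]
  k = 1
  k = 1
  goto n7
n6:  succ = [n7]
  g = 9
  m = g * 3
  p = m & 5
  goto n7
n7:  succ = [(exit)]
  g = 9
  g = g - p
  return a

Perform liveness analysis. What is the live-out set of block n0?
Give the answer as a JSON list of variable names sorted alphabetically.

Answer: ["a", "p"]

Derivation:
Block summaries:
  n0 def {a,p} use ∅
  n1 def {k} use ∅
  n2 def {k,p} use ∅
  n3 def {g,m} use ∅
  n4 def {m} use ∅
  n5 def {k} use ∅
  n6 def {g,m,p} use ∅
  n7 def {g} use {a,p}

Backward fixpoint:
  n0: in=∅ out={a,p}
  n1: in={a,p} out={a,p}
  n2: in={a} out={a,p}
  n3: in={a} out={a}
  n4: in={a,p} out={a,p}
  n5: in={a,p} out={a,p}
  n6: in={a} out={a,p}
  n7: in={a,p} out=∅

live-out(n0) = ["a", "p"]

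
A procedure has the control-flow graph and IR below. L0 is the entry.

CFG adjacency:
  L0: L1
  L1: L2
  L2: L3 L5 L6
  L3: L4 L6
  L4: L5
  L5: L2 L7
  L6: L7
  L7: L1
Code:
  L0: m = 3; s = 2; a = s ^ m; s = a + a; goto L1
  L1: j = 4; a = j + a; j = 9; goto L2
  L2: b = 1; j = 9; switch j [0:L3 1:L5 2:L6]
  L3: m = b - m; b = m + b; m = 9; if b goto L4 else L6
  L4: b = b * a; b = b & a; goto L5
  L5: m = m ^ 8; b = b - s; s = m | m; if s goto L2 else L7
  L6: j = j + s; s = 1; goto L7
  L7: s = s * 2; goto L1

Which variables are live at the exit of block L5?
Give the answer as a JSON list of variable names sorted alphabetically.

Answer: ["a", "m", "s"]

Analysis:
Block summaries:
  L0: def={a,m,s} ue=∅
  L1: def={a,j} ue={a}
  L2: def={b,j} ue=∅
  L3: def={b,m} ue={b,m}
  L4: def={b} ue={a,b}
  L5: def={b,m,s} ue={b,m,s}
  L6: def={j,s} ue={j,s}
  L7: def={s} ue={s}

Live sets:
  L0 li=∅ lo={a,m,s}
  L1 li={a,m,s} lo={a,m,s}
  L2 li={a,m,s} lo={a,b,j,m,s}
  L3 li={a,b,j,m,s} lo={a,b,j,m,s}
  L4 li={a,b,m,s} lo={a,b,m,s}
  L5 li={a,b,m,s} lo={a,m,s}
  L6 li={a,j,m,s} lo={a,m,s}
  L7 li={a,m,s} lo={a,m,s}

live-out(L5) = ["a", "m", "s"]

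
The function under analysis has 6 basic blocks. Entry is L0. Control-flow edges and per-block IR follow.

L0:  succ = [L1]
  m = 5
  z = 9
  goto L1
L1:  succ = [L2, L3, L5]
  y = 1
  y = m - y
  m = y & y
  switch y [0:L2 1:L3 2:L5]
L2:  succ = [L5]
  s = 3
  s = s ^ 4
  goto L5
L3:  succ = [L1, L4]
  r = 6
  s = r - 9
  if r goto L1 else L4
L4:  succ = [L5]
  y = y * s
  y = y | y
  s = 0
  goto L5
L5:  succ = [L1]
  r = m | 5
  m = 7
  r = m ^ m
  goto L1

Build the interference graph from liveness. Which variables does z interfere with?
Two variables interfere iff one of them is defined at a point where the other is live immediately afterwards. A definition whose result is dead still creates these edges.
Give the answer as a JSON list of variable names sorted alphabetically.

Answer: ["m"]

Working:
def/use:
  L0: def={m,z} ue=∅
  L1: def={m,y} ue={m}
  L2: def={s} ue=∅
  L3: def={r,s} ue=∅
  L4: def={s,y} ue={s,y}
  L5: def={m,r} ue={m}

Liveness:
  L0 li=∅ lo={m}
  L1 li={m} lo={m,y}
  L2 li={m} lo={m}
  L3 li={m,y} lo={m,s,y}
  L4 li={m,s,y} lo={m}
  L5 li={m} lo={m}

Interfere edges:
  m↔{r,s,y,z}
  r↔{m,s,y}
  s↔{m,r,y}
  y↔{m,r,s}
  z↔{m}

N(z) = ["m"]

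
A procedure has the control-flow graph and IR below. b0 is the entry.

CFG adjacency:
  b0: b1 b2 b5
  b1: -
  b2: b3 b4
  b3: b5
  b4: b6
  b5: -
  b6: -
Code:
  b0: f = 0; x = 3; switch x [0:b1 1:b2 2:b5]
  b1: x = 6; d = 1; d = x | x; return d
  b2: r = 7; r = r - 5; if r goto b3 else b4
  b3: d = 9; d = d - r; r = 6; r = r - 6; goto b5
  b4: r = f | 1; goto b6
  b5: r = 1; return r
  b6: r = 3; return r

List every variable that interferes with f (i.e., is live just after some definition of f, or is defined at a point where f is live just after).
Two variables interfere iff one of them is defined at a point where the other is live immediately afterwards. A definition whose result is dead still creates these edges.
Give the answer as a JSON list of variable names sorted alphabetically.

Answer: ["r", "x"]

Working:
Block summaries:
  b0: {f,x} / ∅
  b1: {d,x} / ∅
  b2: {r} / ∅
  b3: {d,r} / {r}
  b4: {r} / {f}
  b5: {r} / ∅
  b6: {r} / ∅

Live sets:
  b0: in=∅ out={f}
  b1: in=∅ out=∅
  b2: in={f} out={f,r}
  b3: in={r} out=∅
  b4: in={f} out=∅
  b5: in=∅ out=∅
  b6: in=∅ out=∅

Interference:
  d: {r,x}
  f: {r,x}
  r: {d,f}
  x: {d,f}

N(f) = ["r", "x"]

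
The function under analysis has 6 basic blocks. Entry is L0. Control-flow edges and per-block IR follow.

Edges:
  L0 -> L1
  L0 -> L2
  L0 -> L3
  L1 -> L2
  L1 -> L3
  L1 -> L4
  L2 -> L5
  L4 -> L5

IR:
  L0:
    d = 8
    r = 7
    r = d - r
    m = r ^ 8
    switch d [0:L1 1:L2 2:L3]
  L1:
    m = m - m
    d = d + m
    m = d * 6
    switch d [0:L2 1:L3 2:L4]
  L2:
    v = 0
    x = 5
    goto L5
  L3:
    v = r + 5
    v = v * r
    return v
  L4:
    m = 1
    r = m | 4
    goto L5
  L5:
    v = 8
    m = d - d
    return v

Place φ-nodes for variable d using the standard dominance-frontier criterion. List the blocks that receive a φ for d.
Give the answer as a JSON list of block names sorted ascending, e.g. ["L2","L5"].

Answer: ["L2", "L3", "L5"]

Derivation:
idom tree: L1←L0 L2←L0 L3←L0 L4←L1 L5←L0
Dom∩ at merges:
  L2: preds {L0,L1}: {L0} ∩ {L0,L1} = {L0}; idom=L0
  L3: preds {L0,L1}: {L0} ∩ {L0,L1} = {L0}; idom=L0
  L5: preds {L2,L4}: {L0,L2} ∩ {L0,L1,L4} = {L0}; idom=L0

DF derivation:
  join L2 pred L0: · stop@L0
  join L2 pred L1: L1 stop@L0
  join L3 pred L0: · stop@L0
  join L3 pred L1: L1 stop@L0
  join L5 pred L2: L2 stop@L0
  join L5 pred L4: L4→L1 stop@L0
  L0: DF=∅
  L1: DF={L2,L3,L5}
  L2: DF={L5}
  L3: DF=∅
  L4: DF={L5}
  L5: DF=∅

φ for d: defs {L0,L1}
  DF⁺ = {L2,L3,L5}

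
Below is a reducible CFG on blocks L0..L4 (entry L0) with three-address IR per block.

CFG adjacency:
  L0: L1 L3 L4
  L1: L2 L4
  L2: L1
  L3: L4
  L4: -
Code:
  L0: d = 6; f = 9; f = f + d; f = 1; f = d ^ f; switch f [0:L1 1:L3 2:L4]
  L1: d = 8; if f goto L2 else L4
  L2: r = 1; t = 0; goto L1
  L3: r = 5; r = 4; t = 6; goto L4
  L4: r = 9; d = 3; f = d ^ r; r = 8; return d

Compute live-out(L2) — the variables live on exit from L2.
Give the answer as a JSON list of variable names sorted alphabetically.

Answer: ["f"]

Derivation:
Block summaries:
  L0: {d,f} / ∅
  L1: {d} / {f}
  L2: {r,t} / ∅
  L3: {r,t} / ∅
  L4: {d,f,r} / ∅

Liveness:
  L0 li=∅ lo={f}
  L1 li={f} lo={f}
  L2 li={f} lo={f}
  L3 li=∅ lo=∅
  L4 li=∅ lo=∅

live-out(L2) = ["f"]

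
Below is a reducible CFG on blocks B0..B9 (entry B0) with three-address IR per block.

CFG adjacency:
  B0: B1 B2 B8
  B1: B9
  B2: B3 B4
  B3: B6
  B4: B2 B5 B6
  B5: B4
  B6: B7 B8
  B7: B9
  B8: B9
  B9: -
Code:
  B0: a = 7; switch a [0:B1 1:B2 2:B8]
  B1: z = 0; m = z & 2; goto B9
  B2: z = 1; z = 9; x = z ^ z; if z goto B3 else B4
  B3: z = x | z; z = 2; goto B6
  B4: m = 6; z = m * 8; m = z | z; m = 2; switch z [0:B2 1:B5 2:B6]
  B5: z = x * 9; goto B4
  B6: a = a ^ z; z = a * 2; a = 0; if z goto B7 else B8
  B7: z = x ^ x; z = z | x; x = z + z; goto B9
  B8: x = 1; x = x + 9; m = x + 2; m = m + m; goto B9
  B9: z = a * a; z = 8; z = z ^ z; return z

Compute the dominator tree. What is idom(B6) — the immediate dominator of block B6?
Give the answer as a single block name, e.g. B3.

Answer: B2

Analysis:
idom tree: B1←B0 B2←B0 B3←B2 B4←B2 B5←B4 B6←B2 B7←B6 B8←B0 B9←B0
Dom∩ at merges:
  B2: preds {B0,B4}: {B0} ∩ {B0,B2,B4} = {B0}; idom=B0
  B4: preds {B2,B5}: {B0,B2} ∩ {B0,B2,B4,B5} = {B0,B2}; idom=B2
  B6: preds {B3,B4}: {B0,B2,B3} ∩ {B0,B2,B4} = {B0,B2}; idom=B2
  B8: preds {B0,B6}: {B0} ∩ {B0,B2,B6} = {B0}; idom=B0
  B9: preds {B1,B7,B8}: {B0,B1} ∩ {B0,B2,B6,B7} ∩ {B0,B8} = {B0}; idom=B0

idom(B6) = B2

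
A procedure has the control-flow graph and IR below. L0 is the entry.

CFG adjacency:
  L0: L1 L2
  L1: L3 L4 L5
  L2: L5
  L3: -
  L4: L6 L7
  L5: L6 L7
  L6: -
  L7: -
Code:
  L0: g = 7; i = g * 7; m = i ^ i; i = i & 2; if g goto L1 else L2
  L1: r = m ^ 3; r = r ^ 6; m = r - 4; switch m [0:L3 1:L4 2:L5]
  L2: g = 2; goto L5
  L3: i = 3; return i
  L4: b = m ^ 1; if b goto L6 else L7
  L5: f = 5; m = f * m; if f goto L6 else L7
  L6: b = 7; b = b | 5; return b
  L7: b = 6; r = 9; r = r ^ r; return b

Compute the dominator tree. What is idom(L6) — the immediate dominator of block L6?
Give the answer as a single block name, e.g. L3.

idom tree: L1←L0 L2←L0 L3←L1 L4←L1 L5←L0 L6←L0 L7←L0
Join-block Dom:
  L5: preds {L1,L2}: {L0,L1} ∩ {L0,L2} = {L0}; idom=L0
  L6: preds {L4,L5}: {L0,L1,L4} ∩ {L0,L5} = {L0}; idom=L0
  L7: preds {L4,L5}: {L0,L1,L4} ∩ {L0,L5} = {L0}; idom=L0

idom(L6) = L0

Answer: L0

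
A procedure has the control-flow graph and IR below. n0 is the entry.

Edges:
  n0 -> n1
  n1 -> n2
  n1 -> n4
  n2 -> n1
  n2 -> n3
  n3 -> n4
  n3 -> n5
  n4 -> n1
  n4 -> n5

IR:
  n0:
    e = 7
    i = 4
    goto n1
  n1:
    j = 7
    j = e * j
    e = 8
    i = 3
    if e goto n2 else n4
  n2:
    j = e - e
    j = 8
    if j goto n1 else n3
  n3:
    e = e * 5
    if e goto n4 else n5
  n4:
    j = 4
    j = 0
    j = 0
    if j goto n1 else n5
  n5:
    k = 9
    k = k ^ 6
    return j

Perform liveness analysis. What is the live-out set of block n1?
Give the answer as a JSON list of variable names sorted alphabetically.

Answer: ["e"]

Derivation:
Block summaries:
  n0: def={e,i} ue=∅
  n1: def={e,i,j} ue={e}
  n2: def={j} ue={e}
  n3: def={e} ue={e}
  n4: def={j} ue=∅
  n5: def={k} ue={j}

Backward fixpoint:
  live n0: ∅→{e}
  live n1: {e}→{e}
  live n2: {e}→{e,j}
  live n3: {e,j}→{e,j}
  live n4: {e}→{e,j}
  live n5: {j}→∅

live-out(n1) = ["e"]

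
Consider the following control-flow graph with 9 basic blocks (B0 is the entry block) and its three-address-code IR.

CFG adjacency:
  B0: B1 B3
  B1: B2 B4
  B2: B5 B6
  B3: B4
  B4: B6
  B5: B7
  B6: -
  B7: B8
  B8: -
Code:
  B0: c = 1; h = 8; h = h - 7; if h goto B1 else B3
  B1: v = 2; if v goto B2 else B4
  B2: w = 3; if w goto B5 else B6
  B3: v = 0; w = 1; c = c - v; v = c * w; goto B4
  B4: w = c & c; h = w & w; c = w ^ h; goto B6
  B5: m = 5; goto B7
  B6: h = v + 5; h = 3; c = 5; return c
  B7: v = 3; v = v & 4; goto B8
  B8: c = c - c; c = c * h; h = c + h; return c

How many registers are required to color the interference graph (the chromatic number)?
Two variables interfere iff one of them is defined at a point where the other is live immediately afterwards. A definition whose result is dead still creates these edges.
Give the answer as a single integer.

Answer: 4

Working:
Block summaries:
  B0 def {c,h} use ∅
  B1 def {v} use ∅
  B2 def {w} use ∅
  B3 def {c,v,w} use {c}
  B4 def {c,h,w} use {c}
  B5 def {m} use ∅
  B6 def {c,h} use {v}
  B7 def {v} use ∅
  B8 def {c,h} use {c,h}

Liveness:
  B0: in=∅ out={c,h}
  B1: in={c,h} out={c,h,v}
  B2: in={c,h,v} out={c,h,v}
  B3: in={c} out={c,v}
  B4: in={c,v} out={v}
  B5: in={c,h} out={c,h}
  B6: in={v} out=∅
  B7: in={c,h} out={c,h}
  B8: in={c,h} out=∅

Interference:
  c↔{h,m,v,w}
  h↔{c,m,v,w}
  m↔{c,h}
  v↔{c,h,w}
  w↔{c,h,v}

Colouring:
  lower bound: {c,h,v,w} mutually conflict ⇒ χ ≥ 4
  assign c→r0 h→r1 m→r2 v→r2 w→r3 — no edge inside a register ⇒ χ ≤ 4
  χ = 4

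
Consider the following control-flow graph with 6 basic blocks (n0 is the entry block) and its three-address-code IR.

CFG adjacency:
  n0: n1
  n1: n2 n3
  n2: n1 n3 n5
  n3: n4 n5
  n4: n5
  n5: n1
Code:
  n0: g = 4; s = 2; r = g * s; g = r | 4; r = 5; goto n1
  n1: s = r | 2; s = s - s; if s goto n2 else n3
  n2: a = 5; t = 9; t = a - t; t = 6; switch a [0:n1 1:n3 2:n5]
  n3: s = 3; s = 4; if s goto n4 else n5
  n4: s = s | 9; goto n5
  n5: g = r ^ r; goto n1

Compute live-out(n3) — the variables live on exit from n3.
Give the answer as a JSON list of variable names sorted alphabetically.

Answer: ["r", "s"]

Working:
def/use:
  n0: {g,r,s} / ∅
  n1: {s} / {r}
  n2: {a,t} / ∅
  n3: {s} / ∅
  n4: {s} / {s}
  n5: {g} / {r}

Live sets:
  n0: in=∅ out={r}
  n1: in={r} out={r}
  n2: in={r} out={r}
  n3: in={r} out={r,s}
  n4: in={r,s} out={r}
  n5: in={r} out={r}

live-out(n3) = ["r", "s"]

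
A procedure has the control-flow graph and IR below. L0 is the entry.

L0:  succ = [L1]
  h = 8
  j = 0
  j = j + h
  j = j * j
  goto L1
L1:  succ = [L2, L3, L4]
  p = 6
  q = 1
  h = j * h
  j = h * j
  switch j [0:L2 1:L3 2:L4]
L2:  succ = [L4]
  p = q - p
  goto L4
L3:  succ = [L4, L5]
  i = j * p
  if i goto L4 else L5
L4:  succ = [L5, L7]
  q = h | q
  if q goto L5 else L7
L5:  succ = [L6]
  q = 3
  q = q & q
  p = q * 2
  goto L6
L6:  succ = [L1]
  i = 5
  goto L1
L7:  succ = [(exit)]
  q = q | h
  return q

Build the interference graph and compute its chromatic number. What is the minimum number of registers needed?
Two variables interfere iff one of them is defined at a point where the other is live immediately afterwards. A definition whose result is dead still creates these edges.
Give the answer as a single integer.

Answer: 4

Analysis:
def/use:
  L0 def {h,j} use ∅
  L1 def {h,j,p,q} use {h,j}
  L2 def {p} use {p,q}
  L3 def {i} use {j,p}
  L4 def {q} use {h,q}
  L5 def {p,q} use ∅
  L6 def {i} use ∅
  L7 def {q} use {h,q}

Backward fixpoint:
  live L0: ∅→{h,j}
  live L1: {h,j}→{h,j,p,q}
  live L2: {h,j,p,q}→{h,j,q}
  live L3: {h,j,p,q}→{h,j,q}
  live L4: {h,j,q}→{h,j,q}
  live L5: {h,j}→{h,j}
  live L6: {h,j}→{h,j}
  live L7: {h,q}→∅

Conflict graph:
  h — {i,j,p,q}
  i — {h,j,q}
  j — {h,i,p,q}
  p — {h,j,q}
  q — {h,i,j,p}

Colouring:
  clique {h,i,j,q} ⇒ need ≥ 4
  assign h→r0 i→r3 j→r1 p→r3 q→r2 — no edge inside a register ⇒ χ ≤ 4
  χ = 4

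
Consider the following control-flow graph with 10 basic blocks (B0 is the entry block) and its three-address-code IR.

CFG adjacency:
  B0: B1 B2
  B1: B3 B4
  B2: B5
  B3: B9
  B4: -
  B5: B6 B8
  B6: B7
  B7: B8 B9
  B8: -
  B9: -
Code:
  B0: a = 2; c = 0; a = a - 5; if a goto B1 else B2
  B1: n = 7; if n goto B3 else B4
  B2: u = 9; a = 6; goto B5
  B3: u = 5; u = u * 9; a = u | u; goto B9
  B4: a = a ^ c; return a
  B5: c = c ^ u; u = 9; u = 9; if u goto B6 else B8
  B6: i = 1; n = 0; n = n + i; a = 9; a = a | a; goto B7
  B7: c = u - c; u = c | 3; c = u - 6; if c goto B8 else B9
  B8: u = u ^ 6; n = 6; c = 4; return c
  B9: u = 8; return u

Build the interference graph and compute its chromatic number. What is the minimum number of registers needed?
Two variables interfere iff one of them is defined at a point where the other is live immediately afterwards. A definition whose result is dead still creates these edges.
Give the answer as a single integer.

Block summaries:
  B0: def={a,c} ue=∅
  B1: def={n} ue=∅
  B2: def={a,u} ue=∅
  B3: def={a,u} ue=∅
  B4: def={a} ue={a,c}
  B5: def={c,u} ue={c,u}
  B6: def={a,i,n} ue=∅
  B7: def={c,u} ue={c,u}
  B8: def={c,n,u} ue={u}
  B9: def={u} ue=∅

Liveness:
  live B0: ∅→{a,c}
  live B1: {a,c}→{a,c}
  live B2: {c}→{c,u}
  live B3: ∅→∅
  live B4: {a,c}→∅
  live B5: {c,u}→{c,u}
  live B6: {c,u}→{c,u}
  live B7: {c,u}→{u}
  live B8: {u}→∅
  live B9: ∅→∅

Interfere edges:
  a: {c,n,u}
  c: {a,i,n,u}
  i: {c,n,u}
  n: {a,c,i,u}
  u: {a,c,i,n}

Registers:
  {a,c,n,u} pairwise interfere (4-clique) ⇒ χ ≥ 4
  4-colouring: r0={c}  r1={n}  r2={u}  r3={a,i}
  χ = 4

Answer: 4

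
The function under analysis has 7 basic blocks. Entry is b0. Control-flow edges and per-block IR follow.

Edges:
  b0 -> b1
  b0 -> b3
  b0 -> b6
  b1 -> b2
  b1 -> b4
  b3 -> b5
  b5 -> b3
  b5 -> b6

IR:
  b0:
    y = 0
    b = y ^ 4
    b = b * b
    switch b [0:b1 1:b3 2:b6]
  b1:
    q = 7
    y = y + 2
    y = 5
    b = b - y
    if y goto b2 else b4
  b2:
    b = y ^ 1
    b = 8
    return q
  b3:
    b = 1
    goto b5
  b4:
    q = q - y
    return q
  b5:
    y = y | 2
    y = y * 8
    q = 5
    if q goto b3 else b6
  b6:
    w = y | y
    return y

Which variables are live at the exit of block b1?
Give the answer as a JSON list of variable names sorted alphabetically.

Answer: ["q", "y"]

Derivation:
Block summaries:
  b0 def {b,y} use ∅
  b1 def {b,q,y} use {b,y}
  b2 def {b} use {q,y}
  b3 def {b} use ∅
  b4 def {q} use {q,y}
  b5 def {q,y} use {y}
  b6 def {w} use {y}

Live sets:
  b0 li=∅ lo={b,y}
  b1 li={b,y} lo={q,y}
  b2 li={q,y} lo=∅
  b3 li={y} lo={y}
  b4 li={q,y} lo=∅
  b5 li={y} lo={y}
  b6 li={y} lo=∅

live-out(b1) = ["q", "y"]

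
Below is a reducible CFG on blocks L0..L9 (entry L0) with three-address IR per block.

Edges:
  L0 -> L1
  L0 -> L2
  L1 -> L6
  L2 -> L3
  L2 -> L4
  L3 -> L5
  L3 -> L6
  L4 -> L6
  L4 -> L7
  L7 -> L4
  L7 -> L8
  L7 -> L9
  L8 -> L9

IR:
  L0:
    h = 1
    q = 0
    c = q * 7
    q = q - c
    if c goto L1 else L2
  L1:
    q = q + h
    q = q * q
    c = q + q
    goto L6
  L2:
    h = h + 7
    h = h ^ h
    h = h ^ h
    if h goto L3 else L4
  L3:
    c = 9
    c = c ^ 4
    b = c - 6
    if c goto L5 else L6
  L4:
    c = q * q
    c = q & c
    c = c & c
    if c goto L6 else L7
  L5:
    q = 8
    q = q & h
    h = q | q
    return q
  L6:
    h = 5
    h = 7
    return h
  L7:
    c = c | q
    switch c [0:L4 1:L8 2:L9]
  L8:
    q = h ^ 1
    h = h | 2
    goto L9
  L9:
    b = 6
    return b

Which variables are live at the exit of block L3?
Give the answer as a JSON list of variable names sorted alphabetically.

Per-block:
  L0: def={c,h,q} ue=∅
  L1: def={c,q} ue={h,q}
  L2: def={h} ue={h}
  L3: def={b,c} ue=∅
  L4: def={c} ue={q}
  L5: def={h,q} ue={h}
  L6: def={h} ue=∅
  L7: def={c} ue={c,q}
  L8: def={h,q} ue={h}
  L9: def={b} ue=∅

Backward fixpoint:
  L0 li=∅ lo={h,q}
  L1 li={h,q} lo=∅
  L2 li={h,q} lo={h,q}
  L3 li={h} lo={h}
  L4 li={h,q} lo={c,h,q}
  L5 li={h} lo=∅
  L6 li=∅ lo=∅
  L7 li={c,h,q} lo={h,q}
  L8 li={h} lo=∅
  L9 li=∅ lo=∅

live-out(L3) = ["h"]

Answer: ["h"]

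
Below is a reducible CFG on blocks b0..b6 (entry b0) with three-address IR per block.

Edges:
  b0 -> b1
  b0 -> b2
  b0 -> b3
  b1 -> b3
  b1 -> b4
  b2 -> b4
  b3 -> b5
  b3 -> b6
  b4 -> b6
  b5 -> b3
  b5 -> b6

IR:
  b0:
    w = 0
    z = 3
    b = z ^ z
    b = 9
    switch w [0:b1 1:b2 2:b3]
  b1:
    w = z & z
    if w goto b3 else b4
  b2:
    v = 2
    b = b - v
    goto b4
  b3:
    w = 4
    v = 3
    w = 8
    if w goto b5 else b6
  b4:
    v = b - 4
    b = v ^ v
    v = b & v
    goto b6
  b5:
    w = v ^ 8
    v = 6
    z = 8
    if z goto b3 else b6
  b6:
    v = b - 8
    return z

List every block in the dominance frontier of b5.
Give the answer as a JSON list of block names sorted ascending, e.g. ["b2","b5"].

Answer: ["b3", "b6"]

Derivation:
idom tree: b1←b0 b2←b0 b3←b0 b4←b0 b5←b3 b6←b0
Join-block Dom:
  b3: preds {b0,b1,b5}: {b0} ∩ {b0,b1} ∩ {b0,b3,b5} = {b0}; idom=b0
  b4: preds {b1,b2}: {b0,b1} ∩ {b0,b2} = {b0}; idom=b0
  b6: preds {b3,b4,b5}: {b0,b3} ∩ {b0,b4} ∩ {b0,b3,b5} = {b0}; idom=b0

Frontier:
  join b3 pred b0: · stop@b0
  join b3 pred b1: b1 stop@b0
  join b3 pred b5: b5→b3 stop@b0
  join b4 pred b1: b1 stop@b0
  join b4 pred b2: b2 stop@b0
  join b6 pred b3: b3 stop@b0
  join b6 pred b4: b4 stop@b0
  join b6 pred b5: b5→b3 stop@b0
  DF(b0)=∅
  DF(b1)={b3,b4}
  DF(b2)={b4}
  DF(b3)={b3,b6}
  DF(b4)={b6}
  DF(b5)={b3,b6}
  DF(b6)=∅

DF(b5) = ["b3", "b6"]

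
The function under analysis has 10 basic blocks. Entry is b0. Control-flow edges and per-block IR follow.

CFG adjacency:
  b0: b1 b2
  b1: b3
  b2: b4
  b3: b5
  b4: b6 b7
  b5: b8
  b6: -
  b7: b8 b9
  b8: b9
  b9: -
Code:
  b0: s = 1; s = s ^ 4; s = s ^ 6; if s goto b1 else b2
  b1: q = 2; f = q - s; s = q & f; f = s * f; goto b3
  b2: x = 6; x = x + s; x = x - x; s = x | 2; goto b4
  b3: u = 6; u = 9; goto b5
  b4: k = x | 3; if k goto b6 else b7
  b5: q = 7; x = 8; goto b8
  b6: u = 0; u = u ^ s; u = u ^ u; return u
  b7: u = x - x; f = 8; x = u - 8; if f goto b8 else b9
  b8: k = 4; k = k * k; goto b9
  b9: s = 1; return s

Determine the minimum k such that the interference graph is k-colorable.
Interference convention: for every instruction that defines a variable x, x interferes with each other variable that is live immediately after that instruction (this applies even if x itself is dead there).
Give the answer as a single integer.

Answer: 3

Derivation:
Per-block:
  b0: {s} / ∅
  b1: {f,q,s} / {s}
  b2: {s,x} / {s}
  b3: {u} / ∅
  b4: {k} / {x}
  b5: {q,x} / ∅
  b6: {u} / {s}
  b7: {f,u,x} / {x}
  b8: {k} / ∅
  b9: {s} / ∅

Backward fixpoint:
  live b0: ∅→{s}
  live b1: {s}→∅
  live b2: {s}→{s,x}
  live b3: ∅→∅
  live b4: {s,x}→{s,x}
  live b5: ∅→∅
  live b6: {s}→∅
  live b7: {x}→∅
  live b8: ∅→∅
  live b9: ∅→∅

Interfere edges:
  f — {q,s,u,x}
  k — {s,x}
  q — {f,s}
  s — {f,k,q,u,x}
  u — {f,s}
  x — {f,k,s}

Registers:
  {f,q,s} pairwise interfere (3-clique) ⇒ χ ≥ 3
  3-colouring: r0={s}  r1={f,k}  r2={q,u,x}
  χ = 3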